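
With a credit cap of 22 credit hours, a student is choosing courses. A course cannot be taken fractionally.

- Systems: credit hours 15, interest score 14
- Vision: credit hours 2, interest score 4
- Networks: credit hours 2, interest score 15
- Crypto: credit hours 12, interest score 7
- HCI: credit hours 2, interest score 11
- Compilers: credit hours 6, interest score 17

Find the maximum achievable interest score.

50

Allowing fractional choices, the relaxed optimum would be about 56.3, but courses are indivisible.
Vision + Networks + HCI + Compilers: credit hours 2 + 2 + 2 + 6 = 12 ≤ 22, interest score 4 + 15 + 11 + 17 = 47.
Systems + Vision + Networks + HCI: credit hours 15 + 2 + 2 + 2 = 21 ≤ 22, interest score 14 + 4 + 15 + 11 = 44.
Networks + Crypto + HCI + Compilers: credit hours 2 + 12 + 2 + 6 = 22 ≤ 22, interest score 15 + 7 + 11 + 17 = 50.
Best is Networks, Crypto, HCI, and Compilers with total interest score 50.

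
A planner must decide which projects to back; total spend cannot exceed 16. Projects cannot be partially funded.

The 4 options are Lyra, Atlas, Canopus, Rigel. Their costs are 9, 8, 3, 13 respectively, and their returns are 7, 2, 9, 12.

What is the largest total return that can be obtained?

Treat it as a binary knapsack problem.
Take Canopus and Rigel: cost 3 + 13 = 16 ≤ 16, return 9 + 12 = 21.
No other feasible combination does better.

21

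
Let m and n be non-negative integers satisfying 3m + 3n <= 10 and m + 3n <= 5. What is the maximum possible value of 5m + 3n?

The continuous relaxation peaks at (3.33, 0) with value 16.67; rounding to a feasible lattice point costs some objective.
(m,n)=(3,0): 3·3+3·0=9≤10, 1·3+3·0=3≤5, objective 15.
(m,n)=(2,1): 3·2+3·1=9≤10, 1·2+3·1=5≤5, objective 13.
(m,n)=(2,0): 3·2+3·0=6≤10, 1·2+3·0=2≤5, objective 10.
Maximum is 15 at (m,n)=(3,0).

15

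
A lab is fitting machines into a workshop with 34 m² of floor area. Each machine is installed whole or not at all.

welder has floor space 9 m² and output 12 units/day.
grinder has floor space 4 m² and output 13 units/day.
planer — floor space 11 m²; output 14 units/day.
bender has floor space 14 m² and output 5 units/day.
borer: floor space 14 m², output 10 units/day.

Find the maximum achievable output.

39

Allowing fractional choices, the relaxed optimum would be about 46.1, but machines are indivisible.
welder + grinder + planer: floor space 9 + 4 + 11 = 24 ≤ 34, output 12 + 13 + 14 = 39.
grinder + planer + borer: floor space 4 + 11 + 14 = 29 ≤ 34, output 13 + 14 + 10 = 37.
Best is welder, grinder, and planer with total output 39.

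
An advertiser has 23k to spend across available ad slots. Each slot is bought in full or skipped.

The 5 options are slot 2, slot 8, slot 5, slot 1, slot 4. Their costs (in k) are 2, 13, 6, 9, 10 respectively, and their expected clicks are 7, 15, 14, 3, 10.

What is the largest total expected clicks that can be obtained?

36

slot 2 + slot 8 + slot 5: cost 2 + 13 + 6 = 21 ≤ 23, expected clicks 7 + 15 + 14 = 36.
slot 2 + slot 5 + slot 4: cost 2 + 6 + 10 = 18 ≤ 23, expected clicks 7 + 14 + 10 = 31.
Best is slot 2, slot 8, and slot 5 with total expected clicks 36.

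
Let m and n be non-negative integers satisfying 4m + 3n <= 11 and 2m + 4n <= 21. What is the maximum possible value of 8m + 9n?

27

Relaxing integrality, the LP optimum is 33.00 at (m,n) = (0, 3.67), which is not an integer point.
(m,n)=(0,3): 4·0+3·3=9≤11, 2·0+4·3=12≤21, objective 27.
(m,n)=(1,2): 4·1+3·2=10≤11, 2·1+4·2=10≤21, objective 26.
(m,n)=(0,2): 4·0+3·2=6≤11, 2·0+4·2=8≤21, objective 18.
Maximum is 27 at (m,n)=(0,3).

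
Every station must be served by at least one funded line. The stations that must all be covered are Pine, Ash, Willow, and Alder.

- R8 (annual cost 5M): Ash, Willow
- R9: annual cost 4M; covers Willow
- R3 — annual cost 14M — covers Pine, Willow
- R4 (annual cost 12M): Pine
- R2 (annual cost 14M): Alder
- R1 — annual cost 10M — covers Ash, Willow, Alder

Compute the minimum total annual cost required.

The greedy cost-per-new-station heuristic would pick R8, R1, and R4 for 27, but a cheaper cover exists.
Choose R4 and R1: together they cover Pine, Ash, Willow, Alder — every station.
Total annual cost: 12 + 10 = 22.
No cover costs less than 22.

22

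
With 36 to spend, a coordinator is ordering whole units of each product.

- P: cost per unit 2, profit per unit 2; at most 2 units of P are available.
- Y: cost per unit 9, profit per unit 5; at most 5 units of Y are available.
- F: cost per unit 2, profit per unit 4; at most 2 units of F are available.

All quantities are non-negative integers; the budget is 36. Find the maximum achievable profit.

1×P, 3×Y, and 2×F: cost 33 ≤ 36, profit 1·2 + 3·5 + 2·4 = 25.
2×P, 3×Y, and 2×F: cost 35 ≤ 36, profit 2·2 + 3·5 + 2·4 = 27.
Best is 27.

27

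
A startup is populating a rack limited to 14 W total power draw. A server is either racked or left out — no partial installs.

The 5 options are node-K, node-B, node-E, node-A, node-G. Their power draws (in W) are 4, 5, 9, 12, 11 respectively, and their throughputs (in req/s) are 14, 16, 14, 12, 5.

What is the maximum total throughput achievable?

Allowing fractional choices, the relaxed optimum would be about 37.8, but servers are indivisible.
node-K + node-E: power draw 4 + 9 = 13 ≤ 14, throughput 14 + 14 = 28.
node-B + node-E: power draw 5 + 9 = 14 ≤ 14, throughput 16 + 14 = 30.
node-K + node-B: power draw 4 + 5 = 9 ≤ 14, throughput 14 + 16 = 30.
The maximum throughput is 30; one optimal choice is node-K and node-B.

30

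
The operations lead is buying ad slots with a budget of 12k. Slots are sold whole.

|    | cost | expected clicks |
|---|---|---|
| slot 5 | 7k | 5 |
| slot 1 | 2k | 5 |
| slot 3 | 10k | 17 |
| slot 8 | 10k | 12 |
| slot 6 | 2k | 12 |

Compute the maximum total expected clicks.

29

Allowing fractional choices, the relaxed optimum would be about 30.6, but ad slots are indivisible.
slot 3 + slot 6: cost 10 + 2 = 12 ≤ 12, expected clicks 17 + 12 = 29.
slot 8 + slot 6: cost 10 + 2 = 12 ≤ 12, expected clicks 12 + 12 = 24.
Best is slot 3 and slot 6 with total expected clicks 29.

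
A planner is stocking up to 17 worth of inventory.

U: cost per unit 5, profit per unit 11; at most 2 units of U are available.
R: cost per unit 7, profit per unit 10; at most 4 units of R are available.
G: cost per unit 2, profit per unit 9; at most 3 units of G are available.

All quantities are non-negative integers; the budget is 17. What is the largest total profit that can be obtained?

G has the best ratio (9/2); taking only G gives at most 3×9 = 27 (stopped by the supply cap of 3).
Mixing does better — 2×U and 3×G: cost 16 ≤ 17, profit 2·11 + 3·9 = 49.

49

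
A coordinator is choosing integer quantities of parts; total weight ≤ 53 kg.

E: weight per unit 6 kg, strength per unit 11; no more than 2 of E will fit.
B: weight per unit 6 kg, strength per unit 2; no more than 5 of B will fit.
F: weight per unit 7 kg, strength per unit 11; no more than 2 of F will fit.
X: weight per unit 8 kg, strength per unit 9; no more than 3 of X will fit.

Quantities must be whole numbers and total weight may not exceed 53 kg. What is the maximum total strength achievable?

E has the best ratio (11/6); taking only E gives at most 2×11 = 22 (stopped by the supply cap of 2).
Mixing does better — 2×E, 2×F, and 3×X: weight 50 ≤ 53, strength 2·11 + 2·11 + 3·9 = 71.

71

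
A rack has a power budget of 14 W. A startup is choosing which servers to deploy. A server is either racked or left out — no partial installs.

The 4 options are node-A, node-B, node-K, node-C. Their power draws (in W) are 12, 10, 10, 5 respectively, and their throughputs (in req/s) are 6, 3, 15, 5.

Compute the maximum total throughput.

15

Treat it as a binary knapsack problem.
node-A: power draw 12 ≤ 14, throughput 6.
node-K: power draw 10 ≤ 14, throughput 15.
Best is node-K with total throughput 15.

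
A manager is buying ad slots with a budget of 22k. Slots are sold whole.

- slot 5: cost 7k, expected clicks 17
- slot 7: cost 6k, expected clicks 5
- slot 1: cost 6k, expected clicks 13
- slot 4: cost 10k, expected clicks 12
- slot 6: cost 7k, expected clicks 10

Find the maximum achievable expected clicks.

slot 5 + slot 7 + slot 1: cost 7 + 6 + 6 = 19 ≤ 22, expected clicks 17 + 5 + 13 = 35.
slot 5 + slot 1 + slot 6: cost 7 + 6 + 7 = 20 ≤ 22, expected clicks 17 + 13 + 10 = 40.
Best is slot 5, slot 1, and slot 6 with total expected clicks 40.

40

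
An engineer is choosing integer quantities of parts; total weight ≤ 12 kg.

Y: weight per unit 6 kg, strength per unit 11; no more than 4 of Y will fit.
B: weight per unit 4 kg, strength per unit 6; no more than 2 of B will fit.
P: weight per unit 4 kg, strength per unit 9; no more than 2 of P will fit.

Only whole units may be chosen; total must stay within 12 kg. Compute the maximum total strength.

This is a bounded integer knapsack.
1×B and 2×P: weight 12 ≤ 12, strength 1·6 + 2·9 = 24.
2×Y: weight 12 ≤ 12, strength 2·11 = 22.
Best is 24.

24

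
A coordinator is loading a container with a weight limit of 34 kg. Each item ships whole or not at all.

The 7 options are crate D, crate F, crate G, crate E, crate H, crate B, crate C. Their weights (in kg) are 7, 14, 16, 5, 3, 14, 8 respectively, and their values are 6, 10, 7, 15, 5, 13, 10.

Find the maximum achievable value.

44

Allowing fractional choices, the relaxed optimum would be about 46.4, but items are indivisible.
crate D + crate E + crate B + crate C: weight 7 + 5 + 14 + 8 = 34 ≤ 34, value 6 + 15 + 13 + 10 = 44.
crate E + crate H + crate B + crate C: weight 5 + 3 + 14 + 8 = 30 ≤ 34, value 15 + 5 + 13 + 10 = 43.
crate D + crate F + crate E + crate C: weight 7 + 14 + 5 + 8 = 34 ≤ 34, value 6 + 10 + 15 + 10 = 41.
Best is crate D, crate E, crate B, and crate C with total value 44.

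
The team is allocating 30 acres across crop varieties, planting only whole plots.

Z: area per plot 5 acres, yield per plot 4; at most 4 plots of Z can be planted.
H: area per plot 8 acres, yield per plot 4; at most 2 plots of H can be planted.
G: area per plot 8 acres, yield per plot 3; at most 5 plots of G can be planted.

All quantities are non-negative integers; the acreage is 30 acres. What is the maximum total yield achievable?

4×Z and 1×G: area 28 ≤ 30, yield 4·4 + 1·3 = 19.
4×Z and 1×H: area 28 ≤ 30, yield 4·4 + 1·4 = 20.
Best is 20.

20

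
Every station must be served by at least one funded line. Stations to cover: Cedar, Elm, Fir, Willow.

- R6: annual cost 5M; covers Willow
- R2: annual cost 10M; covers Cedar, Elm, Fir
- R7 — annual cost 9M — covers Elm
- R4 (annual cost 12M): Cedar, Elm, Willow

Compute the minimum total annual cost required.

15

Choose R6 and R2: together they cover Cedar, Elm, Fir, Willow — every station.
Total annual cost: 5 + 10 = 15.
No cover costs less than 15.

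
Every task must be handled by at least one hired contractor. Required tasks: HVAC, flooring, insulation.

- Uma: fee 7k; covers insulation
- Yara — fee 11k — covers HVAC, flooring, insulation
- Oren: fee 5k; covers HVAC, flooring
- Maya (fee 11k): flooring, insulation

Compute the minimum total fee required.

11

The greedy cost-per-new-task heuristic would pick Oren and Uma for 12, but a cheaper cover exists.
Yara alone covers HVAC, flooring, insulation — every task.
Total fee: 11.
No cover costs less than 11.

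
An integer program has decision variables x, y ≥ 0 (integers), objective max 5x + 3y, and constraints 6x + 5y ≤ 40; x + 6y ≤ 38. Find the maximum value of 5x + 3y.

31

The continuous relaxation peaks at (6.67, 0) with value 33.33; rounding to a feasible lattice point costs some objective.
(x,y)=(5,2) is feasible, giving 31.
(x,y)=(6,0) is feasible, giving 30.
The best lattice point is (5,2), giving 31.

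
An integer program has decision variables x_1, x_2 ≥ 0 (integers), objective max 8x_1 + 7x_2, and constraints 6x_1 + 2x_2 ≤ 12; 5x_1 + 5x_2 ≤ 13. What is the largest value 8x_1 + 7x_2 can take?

The continuous relaxation peaks at (1.7, 0.9) with value 19.90; rounding to a feasible lattice point costs some objective.
(x_1,x_2)=(2,0): 6·2+2·0=12≤12, 5·2+5·0=10≤13, objective 16.
(x_1,x_2)=(1,1): 6·1+2·1=8≤12, 5·1+5·1=10≤13, objective 15.
(x_1,x_2)=(1,0): 6·1+2·0=6≤12, 5·1+5·0=5≤13, objective 8.
The best lattice point is (2,0), giving 16.

16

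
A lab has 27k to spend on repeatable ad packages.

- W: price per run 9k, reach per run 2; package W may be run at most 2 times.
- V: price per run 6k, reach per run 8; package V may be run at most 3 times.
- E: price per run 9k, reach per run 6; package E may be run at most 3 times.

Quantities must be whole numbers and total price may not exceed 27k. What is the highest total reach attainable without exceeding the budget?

V has the best ratio (8/6); taking only V gives at most 3×8 = 24 (stopped by the supply cap of 3).
Mixing does better — 3×V and 1×E: price 27 ≤ 27, reach 3·8 + 1·6 = 30.

30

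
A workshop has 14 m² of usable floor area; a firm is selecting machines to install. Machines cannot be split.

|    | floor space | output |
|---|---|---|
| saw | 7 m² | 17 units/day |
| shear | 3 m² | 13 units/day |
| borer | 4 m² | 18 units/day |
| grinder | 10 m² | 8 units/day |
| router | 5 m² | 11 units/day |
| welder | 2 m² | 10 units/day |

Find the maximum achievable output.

52

This is a 0-1 knapsack instance.
shear + borer + router + welder: floor space 3 + 4 + 5 + 2 = 14 ≤ 14, output 13 + 18 + 11 + 10 = 52.
saw + borer + welder: floor space 7 + 4 + 2 = 13 ≤ 14, output 17 + 18 + 10 = 45.
saw + shear + borer: floor space 7 + 3 + 4 = 14 ≤ 14, output 17 + 13 + 18 = 48.
Best is shear, borer, router, and welder with total output 52.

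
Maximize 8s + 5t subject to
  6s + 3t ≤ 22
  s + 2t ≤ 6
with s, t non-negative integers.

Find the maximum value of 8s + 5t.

29

The continuous relaxation peaks at (2.89, 1.56) with value 30.89; rounding to a feasible lattice point costs some objective.
(s,t)=(3,1): 6·3+3·1=21≤22, 1·3+2·1=5≤6, objective 29.
(s,t)=(2,2): 6·2+3·2=18≤22, 1·2+2·2=6≤6, objective 26.
Maximum is 29 at (s,t)=(3,1).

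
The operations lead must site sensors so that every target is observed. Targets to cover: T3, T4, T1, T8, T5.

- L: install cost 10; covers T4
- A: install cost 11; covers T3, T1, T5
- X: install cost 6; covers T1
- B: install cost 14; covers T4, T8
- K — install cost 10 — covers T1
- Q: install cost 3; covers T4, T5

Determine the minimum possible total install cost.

25

This is a weighted set-cover instance.
The greedy cost-per-new-target heuristic would pick Q, A, and B for 28, but a cheaper cover exists.
Choose A and B: together they cover T3, T4, T1, T8, T5 — every target.
Total install cost: 11 + 14 = 25.
No cover costs less than 25.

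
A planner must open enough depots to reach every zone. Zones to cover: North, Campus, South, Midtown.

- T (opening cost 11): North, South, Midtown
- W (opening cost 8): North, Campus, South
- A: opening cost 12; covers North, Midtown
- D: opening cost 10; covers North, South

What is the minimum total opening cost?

19

This is a weighted set-cover instance.
Choose T and W: together they cover North, Campus, South, Midtown — every zone.
Total opening cost: 11 + 8 = 19.
No cover costs less than 19.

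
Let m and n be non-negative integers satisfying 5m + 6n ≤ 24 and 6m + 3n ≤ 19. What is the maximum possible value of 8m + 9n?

Relaxing integrality, the LP optimum is 37.00 at (m,n) = (2, 2.33), which is not an integer point.
(m,n)=(0,4): 5·0+6·4=24≤24, 6·0+3·4=12≤19, objective 36.
(m,n)=(1,3): 5·1+6·3=23≤24, 6·1+3·3=15≤19, objective 35.
(m,n)=(2,2): 5·2+6·2=22≤24, 6·2+3·2=18≤19, objective 34.
(m,n)=(0,3): 5·0+6·3=18≤24, 6·0+3·3=9≤19, objective 27.
The best lattice point is (0,4), giving 36.

36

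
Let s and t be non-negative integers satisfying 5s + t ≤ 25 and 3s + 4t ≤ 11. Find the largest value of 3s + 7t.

17

Relaxing integrality, the LP optimum is 19.25 at (s,t) = (0, 2.75), which is not an integer point.
(s,t)=(1,2): 5·1+1·2=7≤25, 3·1+4·2=11≤11, objective 17.
(s,t)=(0,2): 5·0+1·2=2≤25, 3·0+4·2=8≤11, objective 14.
(s,t)=(2,1): 5·2+1·1=11≤25, 3·2+4·1=10≤11, objective 13.
(s,t)=(1,1): 5·1+1·1=6≤25, 3·1+4·1=7≤11, objective 10.
Maximum is 17 at (s,t)=(1,2).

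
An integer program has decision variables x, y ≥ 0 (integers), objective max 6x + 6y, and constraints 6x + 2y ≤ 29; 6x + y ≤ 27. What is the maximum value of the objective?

84

Relaxing integrality, the LP optimum is 87.00 at (x,y) = (0, 14.5), which is not an integer point.
(x,y)=(0,14): 6·0+2·14=28≤29, 6·0+1·14=14≤27, objective 84.
(x,y)=(0,13): 6·0+2·13=26≤29, 6·0+1·13=13≤27, objective 78.
No feasible integer point exceeds 84.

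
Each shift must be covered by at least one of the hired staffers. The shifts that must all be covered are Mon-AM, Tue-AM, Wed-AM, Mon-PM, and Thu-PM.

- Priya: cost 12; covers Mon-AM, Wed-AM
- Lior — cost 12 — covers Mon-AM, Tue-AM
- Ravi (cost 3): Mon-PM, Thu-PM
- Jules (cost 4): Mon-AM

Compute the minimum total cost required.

The greedy cost-per-new-shift heuristic would pick Ravi, Jules, Priya, and Lior for 31, but a cheaper cover exists.
Choose Priya, Lior, and Ravi: together they cover Mon-AM, Tue-AM, Wed-AM, Mon-PM, Thu-PM — every shift.
Total cost: 12 + 12 + 3 = 27.
No cover costs less than 27.

27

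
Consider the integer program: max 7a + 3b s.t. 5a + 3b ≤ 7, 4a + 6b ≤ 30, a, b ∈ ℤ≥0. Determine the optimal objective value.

The continuous relaxation peaks at (1.4, 0) with value 9.80; rounding to a feasible lattice point costs some objective.
(a,b)=(1,0): 5·1+3·0=5≤7, 4·1+6·0=4≤30, objective 7.
(a,b)=(0,1): 5·0+3·1=3≤7, 4·0+6·1=6≤30, objective 3.
Maximum is 7 at (a,b)=(1,0).

7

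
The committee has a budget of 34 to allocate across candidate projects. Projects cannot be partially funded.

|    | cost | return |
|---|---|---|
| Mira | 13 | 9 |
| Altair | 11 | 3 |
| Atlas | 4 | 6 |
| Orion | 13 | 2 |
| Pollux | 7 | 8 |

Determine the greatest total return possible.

Mira + Altair + Pollux: cost 13 + 11 + 7 = 31 ≤ 34, return 9 + 3 + 8 = 20.
Mira + Atlas + Pollux: cost 13 + 4 + 7 = 24 ≤ 34, return 9 + 6 + 8 = 23.
Best is Mira, Atlas, and Pollux with total return 23.

23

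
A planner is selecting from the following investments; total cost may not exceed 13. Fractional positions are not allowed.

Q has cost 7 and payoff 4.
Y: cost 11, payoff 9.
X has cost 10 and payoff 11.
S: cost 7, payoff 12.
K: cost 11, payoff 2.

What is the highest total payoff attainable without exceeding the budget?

12

This is a 0-1 knapsack instance.
S: cost 7 ≤ 13, payoff 12.
X: cost 10 ≤ 13, payoff 11.
Y: cost 11 ≤ 13, payoff 9.
Best is S with total payoff 12.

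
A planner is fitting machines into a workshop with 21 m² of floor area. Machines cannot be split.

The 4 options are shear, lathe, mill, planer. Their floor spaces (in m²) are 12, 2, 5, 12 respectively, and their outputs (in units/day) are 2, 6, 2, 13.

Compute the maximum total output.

Take lathe, mill, and planer: floor space 2 + 5 + 12 = 19 ≤ 21, output 6 + 2 + 13 = 21.
No other feasible combination does better.

21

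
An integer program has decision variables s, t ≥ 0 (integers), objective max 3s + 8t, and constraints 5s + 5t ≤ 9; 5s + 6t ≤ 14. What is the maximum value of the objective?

8

Relaxing integrality, the LP optimum is 14.40 at (s,t) = (0, 1.8), which is not an integer point.
(s,t)=(0,1): 5·0+5·1=5≤9, 5·0+6·1=6≤14, objective 8.
(s,t)=(1,0): 5·1+5·0=5≤9, 5·1+6·0=5≤14, objective 3.
(s,t)=(0,0): 5·0+5·0=0≤9, 5·0+6·0=0≤14, objective 0.
The best lattice point is (0,1), giving 8.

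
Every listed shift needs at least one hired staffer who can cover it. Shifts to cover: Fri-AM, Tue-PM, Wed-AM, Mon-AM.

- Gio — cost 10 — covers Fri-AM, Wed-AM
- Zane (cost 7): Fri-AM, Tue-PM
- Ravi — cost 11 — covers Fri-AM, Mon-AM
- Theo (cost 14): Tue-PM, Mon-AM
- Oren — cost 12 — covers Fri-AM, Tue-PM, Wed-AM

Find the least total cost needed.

23

The greedy cost-per-new-shift heuristic would pick Zane, Gio, and Ravi for 28, but a cheaper cover exists.
Choose Ravi and Oren: together they cover Fri-AM, Tue-PM, Wed-AM, Mon-AM — every shift.
Total cost: 11 + 12 = 23.
No cover costs less than 23.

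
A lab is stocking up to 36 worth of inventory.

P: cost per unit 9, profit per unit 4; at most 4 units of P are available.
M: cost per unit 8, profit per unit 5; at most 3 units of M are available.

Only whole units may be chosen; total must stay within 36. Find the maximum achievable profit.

This is a bounded integer knapsack.
1×P and 3×M: cost 33 ≤ 36, profit 1·4 + 3·5 = 19.
2×P and 2×M: cost 34 ≤ 36, profit 2·4 + 2·5 = 18.
Best is 19.

19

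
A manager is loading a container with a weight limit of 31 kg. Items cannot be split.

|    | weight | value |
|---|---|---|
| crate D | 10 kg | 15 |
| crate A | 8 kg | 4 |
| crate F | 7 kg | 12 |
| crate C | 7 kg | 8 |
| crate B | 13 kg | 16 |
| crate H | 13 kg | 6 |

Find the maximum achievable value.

43

Allowing fractional choices, the relaxed optimum would be about 44.1, but items are indivisible.
crate F + crate C + crate B: weight 7 + 7 + 13 = 27 ≤ 31, value 12 + 8 + 16 = 36.
crate D + crate C + crate B: weight 10 + 7 + 13 = 30 ≤ 31, value 15 + 8 + 16 = 39.
crate D + crate F + crate B: weight 10 + 7 + 13 = 30 ≤ 31, value 15 + 12 + 16 = 43.
Best is crate D, crate F, and crate B with total value 43.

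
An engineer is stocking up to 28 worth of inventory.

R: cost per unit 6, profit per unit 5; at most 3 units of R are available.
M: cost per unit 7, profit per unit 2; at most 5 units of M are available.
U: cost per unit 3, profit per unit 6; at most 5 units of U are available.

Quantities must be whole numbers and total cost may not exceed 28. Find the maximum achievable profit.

1×R, 1×M, and 5×U: cost 28 ≤ 28, profit 1·5 + 1·2 + 5·6 = 37.
2×R and 5×U: cost 27 ≤ 28, profit 2·5 + 5·6 = 40.
Best is 40.

40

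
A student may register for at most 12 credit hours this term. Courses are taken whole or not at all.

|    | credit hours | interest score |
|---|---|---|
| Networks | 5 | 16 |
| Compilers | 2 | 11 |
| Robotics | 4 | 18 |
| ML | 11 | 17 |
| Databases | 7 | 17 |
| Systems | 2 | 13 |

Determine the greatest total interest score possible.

47

This is a 0-1 knapsack instance.
Take Networks, Robotics, and Systems: credit hours 5 + 4 + 2 = 11 ≤ 12, interest score 16 + 18 + 13 = 47.
No other feasible combination does better.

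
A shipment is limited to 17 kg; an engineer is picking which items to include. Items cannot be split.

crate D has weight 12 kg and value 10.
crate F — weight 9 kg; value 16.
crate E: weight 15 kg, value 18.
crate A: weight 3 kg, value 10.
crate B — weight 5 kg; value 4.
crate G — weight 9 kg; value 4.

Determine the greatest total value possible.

30

This is an integer program with binary decision variables.
Allowing fractional choices, the relaxed optimum would be about 32.0, but items are indivisible.
crate F + crate A + crate B: weight 9 + 3 + 5 = 17 ≤ 17, value 16 + 10 + 4 = 30.
crate F + crate A: weight 9 + 3 = 12 ≤ 17, value 16 + 10 = 26.
crate F + crate B: weight 9 + 5 = 14 ≤ 17, value 16 + 4 = 20.
Best is crate F, crate A, and crate B with total value 30.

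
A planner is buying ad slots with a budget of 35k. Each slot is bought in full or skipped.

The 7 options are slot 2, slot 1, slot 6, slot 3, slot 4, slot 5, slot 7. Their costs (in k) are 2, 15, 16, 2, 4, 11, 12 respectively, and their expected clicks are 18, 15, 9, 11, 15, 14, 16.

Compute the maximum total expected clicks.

75

slot 2 + slot 1 + slot 3 + slot 4 + slot 5: cost 2 + 15 + 2 + 4 + 11 = 34 ≤ 35, expected clicks 18 + 15 + 11 + 15 + 14 = 73.
slot 2 + slot 3 + slot 4 + slot 5 + slot 7: cost 2 + 2 + 4 + 11 + 12 = 31 ≤ 35, expected clicks 18 + 11 + 15 + 14 + 16 = 74.
slot 2 + slot 1 + slot 3 + slot 4 + slot 7: cost 2 + 15 + 2 + 4 + 12 = 35 ≤ 35, expected clicks 18 + 15 + 11 + 15 + 16 = 75.
Best is slot 2, slot 1, slot 3, slot 4, and slot 7 with total expected clicks 75.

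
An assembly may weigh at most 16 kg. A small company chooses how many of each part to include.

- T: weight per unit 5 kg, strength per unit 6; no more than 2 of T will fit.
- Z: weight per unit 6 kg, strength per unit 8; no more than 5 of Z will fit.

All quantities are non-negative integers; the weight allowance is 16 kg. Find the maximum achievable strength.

20

Z has the best ratio (8/6); taking only Z gives at most 2×8 = 16 (stopped by the weight limit).
Mixing does better — 2×T and 1×Z: weight 16 ≤ 16, strength 2·6 + 1·8 = 20.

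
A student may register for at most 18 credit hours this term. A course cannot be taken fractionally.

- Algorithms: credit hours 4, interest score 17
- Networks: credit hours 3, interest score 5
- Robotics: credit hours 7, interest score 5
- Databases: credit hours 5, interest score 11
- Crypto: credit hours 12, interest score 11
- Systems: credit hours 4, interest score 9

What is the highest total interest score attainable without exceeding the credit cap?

42

Allowing fractional choices, the relaxed optimum would be about 43.8, but courses are indivisible.
Algorithms + Databases + Systems: credit hours 4 + 5 + 4 = 13 ≤ 18, interest score 17 + 11 + 9 = 37.
Algorithms + Networks + Robotics + Systems: credit hours 4 + 3 + 7 + 4 = 18 ≤ 18, interest score 17 + 5 + 5 + 9 = 36.
Algorithms + Networks + Databases + Systems: credit hours 4 + 3 + 5 + 4 = 16 ≤ 18, interest score 17 + 5 + 11 + 9 = 42.
Best is Algorithms, Networks, Databases, and Systems with total interest score 42.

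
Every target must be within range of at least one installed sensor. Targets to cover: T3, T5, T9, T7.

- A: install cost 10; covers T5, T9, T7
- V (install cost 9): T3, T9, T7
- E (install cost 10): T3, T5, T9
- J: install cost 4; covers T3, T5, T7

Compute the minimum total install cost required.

13

Choose V and J: together they cover T3, T5, T9, T7 — every target.
Total install cost: 9 + 4 = 13.
No cover costs less than 13.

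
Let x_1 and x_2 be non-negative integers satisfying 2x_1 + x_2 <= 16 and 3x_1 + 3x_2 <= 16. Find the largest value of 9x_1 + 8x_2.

(x_1,x_2)=(5,0) is feasible, giving 45.
(x_1,x_2)=(4,1) is feasible, giving 44.
(x_1,x_2)=(4,0) is feasible, giving 36.
The best lattice point is (5,0), giving 45.

45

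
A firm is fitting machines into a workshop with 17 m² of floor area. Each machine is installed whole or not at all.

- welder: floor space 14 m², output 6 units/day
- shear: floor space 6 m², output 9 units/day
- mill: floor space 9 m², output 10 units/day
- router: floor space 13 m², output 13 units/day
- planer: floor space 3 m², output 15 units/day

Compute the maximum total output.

mill + planer: floor space 9 + 3 = 12 ≤ 17, output 10 + 15 = 25.
router + planer: floor space 13 + 3 = 16 ≤ 17, output 13 + 15 = 28.
shear + planer: floor space 6 + 3 = 9 ≤ 17, output 9 + 15 = 24.
Best is router and planer with total output 28.

28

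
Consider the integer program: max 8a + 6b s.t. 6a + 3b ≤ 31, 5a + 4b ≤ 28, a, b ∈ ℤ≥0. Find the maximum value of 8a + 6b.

44

(a,b)=(4,2): 6·4+3·2=30≤31, 5·4+4·2=28≤28, objective 44.
(a,b)=(3,3): 6·3+3·3=27≤31, 5·3+4·3=27≤28, objective 42.
(a,b)=(5,0): 6·5+3·0=30≤31, 5·5+4·0=25≤28, objective 40.
(a,b)=(4,1): 6·4+3·1=27≤31, 5·4+4·1=24≤28, objective 38.
No feasible integer point exceeds 44.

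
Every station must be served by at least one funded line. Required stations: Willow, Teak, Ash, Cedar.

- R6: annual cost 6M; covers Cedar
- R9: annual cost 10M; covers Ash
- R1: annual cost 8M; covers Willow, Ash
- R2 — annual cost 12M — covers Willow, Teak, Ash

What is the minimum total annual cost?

18

The greedy cost-per-new-station heuristic would pick R1, R6, and R2 for 26, but a cheaper cover exists.
Choose R6 and R2: together they cover Willow, Teak, Ash, Cedar — every station.
Total annual cost: 6 + 12 = 18.
No cover costs less than 18.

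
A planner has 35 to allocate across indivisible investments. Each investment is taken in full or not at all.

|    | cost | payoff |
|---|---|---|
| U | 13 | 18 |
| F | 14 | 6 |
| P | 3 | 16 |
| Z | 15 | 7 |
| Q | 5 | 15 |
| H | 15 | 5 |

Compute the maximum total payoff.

55

Allowing fractional choices, the relaxed optimum would be about 55.5, but investments are indivisible.
U + F + P + Q: cost 13 + 14 + 3 + 5 = 35 ≤ 35, payoff 18 + 6 + 16 + 15 = 55.
U + P + Q: cost 13 + 3 + 5 = 21 ≤ 35, payoff 18 + 16 + 15 = 49.
U + P + Z: cost 13 + 3 + 15 = 31 ≤ 35, payoff 18 + 16 + 7 = 41.
Best is U, F, P, and Q with total payoff 55.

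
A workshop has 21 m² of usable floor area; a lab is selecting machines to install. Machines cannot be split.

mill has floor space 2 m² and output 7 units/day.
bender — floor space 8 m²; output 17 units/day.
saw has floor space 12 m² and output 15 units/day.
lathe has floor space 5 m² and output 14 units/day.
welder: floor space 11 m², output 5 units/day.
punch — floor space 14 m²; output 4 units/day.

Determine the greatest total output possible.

38

mill + saw + lathe: floor space 2 + 12 + 5 = 19 ≤ 21, output 7 + 15 + 14 = 36.
mill + bender + lathe: floor space 2 + 8 + 5 = 15 ≤ 21, output 7 + 17 + 14 = 38.
bender + saw: floor space 8 + 12 = 20 ≤ 21, output 17 + 15 = 32.
Best is mill, bender, and lathe with total output 38.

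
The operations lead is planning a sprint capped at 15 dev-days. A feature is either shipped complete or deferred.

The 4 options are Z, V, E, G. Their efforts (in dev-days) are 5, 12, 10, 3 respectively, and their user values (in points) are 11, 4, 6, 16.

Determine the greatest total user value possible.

Allowing fractional choices, the relaxed optimum would be about 31.2, but features are indivisible.
V + G: effort 12 + 3 = 15 ≤ 15, user value 4 + 16 = 20.
Z + G: effort 5 + 3 = 8 ≤ 15, user value 11 + 16 = 27.
E + G: effort 10 + 3 = 13 ≤ 15, user value 6 + 16 = 22.
Best is Z and G with total user value 27.

27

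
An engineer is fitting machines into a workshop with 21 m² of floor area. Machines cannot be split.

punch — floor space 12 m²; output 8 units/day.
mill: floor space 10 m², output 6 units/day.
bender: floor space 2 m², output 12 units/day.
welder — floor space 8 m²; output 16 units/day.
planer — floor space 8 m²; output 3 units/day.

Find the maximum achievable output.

34

Allowing fractional choices, the relaxed optimum would be about 35.3, but machines are indivisible.
bender + welder + planer: floor space 2 + 8 + 8 = 18 ≤ 21, output 12 + 16 + 3 = 31.
mill + bender + welder: floor space 10 + 2 + 8 = 20 ≤ 21, output 6 + 12 + 16 = 34.
Best is mill, bender, and welder with total output 34.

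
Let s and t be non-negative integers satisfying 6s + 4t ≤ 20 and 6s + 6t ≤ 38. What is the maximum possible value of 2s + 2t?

10

(s,t)=(0,5) is feasible, giving 10.
(s,t)=(0,4) is feasible, giving 8.
The best lattice point is (0,5), giving 10.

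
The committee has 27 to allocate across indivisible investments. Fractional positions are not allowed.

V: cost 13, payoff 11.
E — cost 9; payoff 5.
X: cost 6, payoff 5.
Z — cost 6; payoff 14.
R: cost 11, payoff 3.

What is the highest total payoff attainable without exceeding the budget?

Allowing fractional choices, the relaxed optimum would be about 31.1, but investments are indivisible.
V + X + Z: cost 13 + 6 + 6 = 25 ≤ 27, payoff 11 + 5 + 14 = 30.
V + Z: cost 13 + 6 = 19 ≤ 27, payoff 11 + 14 = 25.
Best is V, X, and Z with total payoff 30.

30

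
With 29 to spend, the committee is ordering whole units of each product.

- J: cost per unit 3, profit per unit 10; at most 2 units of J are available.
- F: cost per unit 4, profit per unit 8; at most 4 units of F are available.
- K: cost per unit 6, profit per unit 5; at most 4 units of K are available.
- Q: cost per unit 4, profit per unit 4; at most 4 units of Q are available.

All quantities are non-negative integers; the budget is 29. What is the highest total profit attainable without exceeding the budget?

57

This is a bounded integer knapsack.
Take 2×J, 4×F, and 1×K: cost 28 ≤ 29, profit 2·10 + 4·8 + 1·5 = 57.
J has the best ratio (10/3) and is taken to its limit of 2; remaining capacity is filled optimally with the others.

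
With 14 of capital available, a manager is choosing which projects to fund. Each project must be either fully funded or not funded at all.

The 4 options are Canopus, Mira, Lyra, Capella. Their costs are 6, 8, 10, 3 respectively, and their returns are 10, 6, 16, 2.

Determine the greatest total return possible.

18

Lyra + Capella: cost 10 + 3 = 13 ≤ 14, return 16 + 2 = 18.
Lyra: cost 10 ≤ 14, return 16.
Best is Lyra and Capella with total return 18.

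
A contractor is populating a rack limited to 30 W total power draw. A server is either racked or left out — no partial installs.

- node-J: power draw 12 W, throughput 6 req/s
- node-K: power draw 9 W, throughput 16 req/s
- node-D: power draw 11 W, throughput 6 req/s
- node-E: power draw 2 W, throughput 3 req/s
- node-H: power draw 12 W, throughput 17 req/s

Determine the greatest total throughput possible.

Allowing fractional choices, the relaxed optimum would be about 39.8, but servers are indivisible.
node-K + node-H: power draw 9 + 12 = 21 ≤ 30, throughput 16 + 17 = 33.
node-K + node-E + node-H: power draw 9 + 2 + 12 = 23 ≤ 30, throughput 16 + 3 + 17 = 36.
node-D + node-E + node-H: power draw 11 + 2 + 12 = 25 ≤ 30, throughput 6 + 3 + 17 = 26.
Best is node-K, node-E, and node-H with total throughput 36.

36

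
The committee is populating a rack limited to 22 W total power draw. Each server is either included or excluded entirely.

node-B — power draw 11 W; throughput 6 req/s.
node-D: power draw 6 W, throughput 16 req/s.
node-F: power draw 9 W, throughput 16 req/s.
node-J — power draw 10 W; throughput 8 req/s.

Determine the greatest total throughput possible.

Take node-D and node-F: power draw 6 + 9 = 15 ≤ 22, throughput 16 + 16 = 32.
No other feasible combination does better.

32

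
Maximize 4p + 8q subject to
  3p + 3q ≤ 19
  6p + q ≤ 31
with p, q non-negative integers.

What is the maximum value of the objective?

48

Relaxing integrality, the LP optimum is 50.67 at (p,q) = (0, 6.33), which is not an integer point.
(p,q)=(0,6) is feasible, giving 48.
(p,q)=(1,5) is feasible, giving 44.
The best lattice point is (0,6), giving 48.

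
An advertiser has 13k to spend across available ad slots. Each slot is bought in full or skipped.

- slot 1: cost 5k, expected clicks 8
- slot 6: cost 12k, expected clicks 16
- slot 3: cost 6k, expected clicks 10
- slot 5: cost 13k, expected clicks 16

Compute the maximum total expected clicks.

18

Take slot 1 and slot 3: cost 5 + 6 = 11 ≤ 13, expected clicks 8 + 10 = 18.
No other feasible combination does better.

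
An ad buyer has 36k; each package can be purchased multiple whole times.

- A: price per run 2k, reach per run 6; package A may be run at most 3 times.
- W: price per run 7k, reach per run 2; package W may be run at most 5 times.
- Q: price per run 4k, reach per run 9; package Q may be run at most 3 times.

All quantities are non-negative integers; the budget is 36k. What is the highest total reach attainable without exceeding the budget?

A has the best ratio (6/2); taking only A gives at most 3×6 = 18 (stopped by the supply cap of 3).
Mixing does better — 3×A, 2×W, and 3×Q: price 32 ≤ 36, reach 3·6 + 2·2 + 3·9 = 49.

49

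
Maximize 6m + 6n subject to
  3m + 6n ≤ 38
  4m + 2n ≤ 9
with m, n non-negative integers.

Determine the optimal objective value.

24

(m,n)=(0,4) is feasible, giving 24.
(m,n)=(0,3) is feasible, giving 18.
No feasible integer point exceeds 24.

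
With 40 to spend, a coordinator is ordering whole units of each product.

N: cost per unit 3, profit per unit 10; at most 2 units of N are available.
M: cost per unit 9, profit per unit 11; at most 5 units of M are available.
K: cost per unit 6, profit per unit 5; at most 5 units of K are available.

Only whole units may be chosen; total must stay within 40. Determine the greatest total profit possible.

58

N has the best ratio (10/3); taking only N gives at most 2×10 = 20 (stopped by the supply cap of 2).
Mixing does better — 2×N, 3×M, and 1×K: cost 39 ≤ 40, profit 2·10 + 3·11 + 1·5 = 58.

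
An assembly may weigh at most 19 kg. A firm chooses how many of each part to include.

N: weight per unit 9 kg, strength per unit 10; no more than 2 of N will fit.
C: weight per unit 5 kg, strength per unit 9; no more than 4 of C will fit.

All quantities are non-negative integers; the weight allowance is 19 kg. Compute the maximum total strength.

1×N and 2×C: weight 19 ≤ 19, strength 1·10 + 2·9 = 28.
3×C: weight 15 ≤ 19, strength 3·9 = 27.
Best is 28.

28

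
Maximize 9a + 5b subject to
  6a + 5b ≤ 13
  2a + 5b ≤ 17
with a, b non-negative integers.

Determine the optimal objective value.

The continuous relaxation peaks at (2.17, 0) with value 19.50; rounding to a feasible lattice point costs some objective.
(a,b)=(2,0): 6·2+5·0=12≤13, 2·2+5·0=4≤17, objective 18.
(a,b)=(1,1): 6·1+5·1=11≤13, 2·1+5·1=7≤17, objective 14.
(a,b)=(1,0): 6·1+5·0=6≤13, 2·1+5·0=2≤17, objective 9.
Maximum is 18 at (a,b)=(2,0).

18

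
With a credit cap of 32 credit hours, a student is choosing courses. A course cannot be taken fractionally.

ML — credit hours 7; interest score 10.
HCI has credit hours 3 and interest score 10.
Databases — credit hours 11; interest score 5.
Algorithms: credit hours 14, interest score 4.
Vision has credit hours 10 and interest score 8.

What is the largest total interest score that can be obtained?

Treat it as a binary knapsack problem.
Take ML, HCI, Databases, and Vision: credit hours 7 + 3 + 11 + 10 = 31 ≤ 32, interest score 10 + 10 + 5 + 8 = 33.
No other feasible combination does better.

33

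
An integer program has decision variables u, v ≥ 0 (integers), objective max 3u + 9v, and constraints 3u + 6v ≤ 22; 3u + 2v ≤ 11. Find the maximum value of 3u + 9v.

30

Relaxing integrality, the LP optimum is 33.00 at (u,v) = (0, 3.67), which is not an integer point.
(u,v)=(1,3): 3·1+6·3=21≤22, 3·1+2·3=9≤11, objective 30.
(u,v)=(0,3): 3·0+6·3=18≤22, 3·0+2·3=6≤11, objective 27.
(u,v)=(2,2): 3·2+6·2=18≤22, 3·2+2·2=10≤11, objective 24.
(u,v)=(1,2): 3·1+6·2=15≤22, 3·1+2·2=7≤11, objective 21.
No feasible integer point exceeds 30.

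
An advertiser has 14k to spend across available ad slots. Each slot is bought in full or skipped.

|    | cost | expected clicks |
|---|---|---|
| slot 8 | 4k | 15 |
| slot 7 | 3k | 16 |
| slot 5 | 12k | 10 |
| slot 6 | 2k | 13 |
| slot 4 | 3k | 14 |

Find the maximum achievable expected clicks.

slot 8 + slot 7 + slot 4: cost 4 + 3 + 3 = 10 ≤ 14, expected clicks 15 + 16 + 14 = 45.
slot 8 + slot 7 + slot 6 + slot 4: cost 4 + 3 + 2 + 3 = 12 ≤ 14, expected clicks 15 + 16 + 13 + 14 = 58.
Best is slot 8, slot 7, slot 6, and slot 4 with total expected clicks 58.

58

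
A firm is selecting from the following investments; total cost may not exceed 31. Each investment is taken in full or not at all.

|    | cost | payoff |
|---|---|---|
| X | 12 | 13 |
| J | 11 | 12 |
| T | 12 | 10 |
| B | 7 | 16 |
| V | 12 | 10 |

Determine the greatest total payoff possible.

Treat it as a binary knapsack problem.
X + B + V: cost 12 + 7 + 12 = 31 ≤ 31, payoff 13 + 16 + 10 = 39.
X + T + B: cost 12 + 12 + 7 = 31 ≤ 31, payoff 13 + 10 + 16 = 39.
X + J + B: cost 12 + 11 + 7 = 30 ≤ 31, payoff 13 + 12 + 16 = 41.
Best is X, J, and B with total payoff 41.

41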